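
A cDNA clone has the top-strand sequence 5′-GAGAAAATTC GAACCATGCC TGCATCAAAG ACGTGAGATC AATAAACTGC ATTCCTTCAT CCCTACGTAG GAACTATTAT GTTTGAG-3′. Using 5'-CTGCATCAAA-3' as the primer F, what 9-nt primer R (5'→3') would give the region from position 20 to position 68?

The product's 3' end on the top strand is position 68.
The reverse primer anneals to the top strand over positions 60–68, i.e. to TCCCTACGT.
Its sequence written 5'→3' is the reverse complement: ACGTAGGGA.

5'-ACGTAGGGA-3'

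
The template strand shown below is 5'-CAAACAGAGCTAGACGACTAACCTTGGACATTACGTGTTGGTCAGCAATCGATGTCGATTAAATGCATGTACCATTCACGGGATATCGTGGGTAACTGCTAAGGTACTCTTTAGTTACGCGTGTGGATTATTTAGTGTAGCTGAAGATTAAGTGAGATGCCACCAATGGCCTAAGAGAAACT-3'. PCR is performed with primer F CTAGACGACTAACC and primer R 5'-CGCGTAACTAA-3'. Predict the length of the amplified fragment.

112 bp

The forward primer matches the template at positions 10–23.
Taking the reverse complement of CGCGTAACTAA gives TTAGTTACGCG, found at positions 111–121 on the template; the primer anneals here to the top strand with its 3' end pointing upstream.
Amplicon spans positions 10–121: 112 bp.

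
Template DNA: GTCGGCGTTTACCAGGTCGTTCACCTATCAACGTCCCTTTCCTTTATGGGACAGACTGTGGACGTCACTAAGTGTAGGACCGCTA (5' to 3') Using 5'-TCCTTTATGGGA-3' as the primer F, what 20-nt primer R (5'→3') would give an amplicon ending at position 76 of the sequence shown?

5'-TACACTTAGTGACGTCCACA-3'

The forward primer binds at positions 40–51; the product's 3' end on the top strand is position 76.
The reverse primer anneals to the top strand over positions 57–76, i.e. to TGTGGACGTCACTAAGTGTA.
Its sequence written 5'→3' is the reverse complement: TACACTTAGTGACGTCCACA.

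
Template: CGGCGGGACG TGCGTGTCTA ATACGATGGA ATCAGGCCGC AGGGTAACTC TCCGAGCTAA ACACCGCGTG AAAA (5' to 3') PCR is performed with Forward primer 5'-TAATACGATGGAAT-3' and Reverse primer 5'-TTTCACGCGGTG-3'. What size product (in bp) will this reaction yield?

55 bp

Forward primer TAATACGATGGAAT is found on the top strand at positions 19–32.
Taking the reverse complement of TTTCACGCGGTG gives CACCGCGTGAAA, found at positions 62–73 on the template; the primer anneals here to the top strand with its 3' end pointing upstream.
The product runs from position 19 to position 73, so its length is 73 − 19 + 1 = 55 bp.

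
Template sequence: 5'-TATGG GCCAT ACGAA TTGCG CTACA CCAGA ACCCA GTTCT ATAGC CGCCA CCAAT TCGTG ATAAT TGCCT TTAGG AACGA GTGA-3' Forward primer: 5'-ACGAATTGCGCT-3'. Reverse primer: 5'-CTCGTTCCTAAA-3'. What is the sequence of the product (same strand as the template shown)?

Forward primer ACGAATTGCGCT is found on the top strand at positions 11–22.
Reverse complement of the reverse primer: TTTAGGAACGAG. This occurs on the top strand at positions 70–81.
The product is the template from position 11 through 81 (71 bp).

5'-ACGAATTGCGCTACACCAGAACCCAGTTCTATAGCCGCCACCAATTCGTGATAATTGCCTTTAGGAACGAG-3'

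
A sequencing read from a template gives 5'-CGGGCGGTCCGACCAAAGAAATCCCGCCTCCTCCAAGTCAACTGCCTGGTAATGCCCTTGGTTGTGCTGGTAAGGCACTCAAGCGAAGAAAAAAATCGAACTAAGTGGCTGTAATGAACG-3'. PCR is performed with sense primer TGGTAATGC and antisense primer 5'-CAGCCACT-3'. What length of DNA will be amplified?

Scanning the template, TGGTAATGC occurs at positions 47–55; this primer anneals to the bottom strand there with its 3' end pointing downstream.
Reverse complement of the reverse primer: AGTGGCTG. This occurs on the top strand at positions 104–111.
Amplicon spans positions 47–111: 65 bp.

65 bp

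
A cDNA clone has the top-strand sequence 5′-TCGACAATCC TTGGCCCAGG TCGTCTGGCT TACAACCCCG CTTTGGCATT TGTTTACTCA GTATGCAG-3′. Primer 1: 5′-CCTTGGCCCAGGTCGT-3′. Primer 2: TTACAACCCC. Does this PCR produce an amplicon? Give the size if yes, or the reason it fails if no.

Primer 1 (CCTTGGCCCAGGTCGT) matches the top strand at positions 9–24 (3' end points downstream).
Primer 2 (TTACAACCCC) also matches the top strand directly, at positions 30–39 — its reverse complement GGGGTTGTAA is not present.
Both primers anneal to the bottom strand with 3' ends pointing the same way, so neither can prime synthesis back toward the other.

No product — both primers anneal to the same strand and extend in the same direction.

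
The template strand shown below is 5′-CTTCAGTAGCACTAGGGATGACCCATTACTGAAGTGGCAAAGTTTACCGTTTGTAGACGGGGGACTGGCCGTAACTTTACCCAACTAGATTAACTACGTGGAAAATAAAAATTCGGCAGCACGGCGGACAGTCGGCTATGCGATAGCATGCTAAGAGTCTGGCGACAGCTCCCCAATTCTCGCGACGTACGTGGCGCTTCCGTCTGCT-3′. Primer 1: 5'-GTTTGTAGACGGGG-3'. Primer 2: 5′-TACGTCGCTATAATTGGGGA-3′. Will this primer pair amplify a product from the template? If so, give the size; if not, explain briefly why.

No product — primer 2 has no binding site in the template.

Primer 2 (TACGTCGCTATAATTGGGGA) does not match the top strand, and its reverse complement TCCCCAATTATAGCGACGTA does not match either.
With no annealing site for primer 2, no amplification occurs.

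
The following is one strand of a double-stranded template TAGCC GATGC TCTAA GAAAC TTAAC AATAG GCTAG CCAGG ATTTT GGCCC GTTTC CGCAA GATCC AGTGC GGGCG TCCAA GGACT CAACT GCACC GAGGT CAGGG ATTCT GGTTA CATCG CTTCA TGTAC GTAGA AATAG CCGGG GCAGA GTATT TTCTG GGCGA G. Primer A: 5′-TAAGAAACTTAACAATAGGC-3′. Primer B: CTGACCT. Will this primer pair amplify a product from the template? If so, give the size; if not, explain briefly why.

Primer A (TAAGAAACTTAACAATAGGC) matches the top strand at positions 13–32; it acts as a forward primer.
Primer B's reverse complement is AGGTCAG, matching the top strand at positions 97–103; it acts as a reverse primer.
The 3' ends face each other across positions 13–103, giving a 91 bp product.

Yes — a 91 bp product.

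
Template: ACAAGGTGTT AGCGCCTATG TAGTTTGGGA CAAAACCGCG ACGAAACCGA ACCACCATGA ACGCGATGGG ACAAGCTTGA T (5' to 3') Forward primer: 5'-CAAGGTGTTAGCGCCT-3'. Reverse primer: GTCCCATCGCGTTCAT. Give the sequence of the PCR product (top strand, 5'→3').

Forward primer CAAGGTGTTAGCGCCT is found on the top strand at positions 2–17.
Taking the reverse complement of GTCCCATCGCGTTCAT gives ATGAACGCGATGGGAC, found at positions 57–72 on the template; the primer anneals here to the top strand with its 3' end pointing upstream.
The product is the template from position 2 through 72 (71 bp).

5'-CAAGGTGTTAGCGCCTATGTAGTTTGGGACAAAACCGCGACGAAACCGAACCACCATGAACGCGATGGGAC-3'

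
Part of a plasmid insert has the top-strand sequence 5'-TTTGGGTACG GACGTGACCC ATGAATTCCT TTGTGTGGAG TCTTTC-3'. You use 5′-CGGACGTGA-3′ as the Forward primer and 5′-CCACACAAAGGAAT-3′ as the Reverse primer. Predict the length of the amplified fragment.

Scanning the template, CGGACGTGA occurs at positions 9–17; this primer anneals to the bottom strand there with its 3' end pointing downstream.
Taking the reverse complement of CCACACAAAGGAAT gives ATTCCTTTGTGTGG, found at positions 25–38 on the template; the primer anneals here to the top strand with its 3' end pointing upstream.
The product runs from position 9 to position 38, so its length is 38 − 9 + 1 = 30 bp.

30 bp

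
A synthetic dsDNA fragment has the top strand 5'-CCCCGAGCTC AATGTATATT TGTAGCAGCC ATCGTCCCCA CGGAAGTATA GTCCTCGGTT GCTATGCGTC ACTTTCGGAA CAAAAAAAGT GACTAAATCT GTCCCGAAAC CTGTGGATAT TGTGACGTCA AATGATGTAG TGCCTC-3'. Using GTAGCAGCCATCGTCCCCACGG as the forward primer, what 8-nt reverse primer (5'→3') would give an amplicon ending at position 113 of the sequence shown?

5'-CAGGTTTC-3'

The forward primer binds at positions 22–43; the product's 3' end on the top strand is position 113.
The reverse primer anneals to the top strand over positions 106–113, i.e. to GAAACCTG.
Its sequence written 5'→3' is the reverse complement: CAGGTTTC.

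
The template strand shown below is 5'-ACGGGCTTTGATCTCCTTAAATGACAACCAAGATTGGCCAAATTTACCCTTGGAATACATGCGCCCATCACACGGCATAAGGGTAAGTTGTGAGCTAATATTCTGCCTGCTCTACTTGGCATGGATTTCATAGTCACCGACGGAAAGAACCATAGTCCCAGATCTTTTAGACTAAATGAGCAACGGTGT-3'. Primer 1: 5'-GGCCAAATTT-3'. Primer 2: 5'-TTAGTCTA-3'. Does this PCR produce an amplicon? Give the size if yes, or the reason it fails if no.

Yes — a 140 bp product.

Primer 1 (GGCCAAATTT) matches the top strand at positions 36–45; it acts as a forward primer.
Primer 2's reverse complement is TAGACTAA, matching the top strand at positions 168–175; it acts as a reverse primer.
The 3' ends face each other across positions 36–175, giving a 140 bp product.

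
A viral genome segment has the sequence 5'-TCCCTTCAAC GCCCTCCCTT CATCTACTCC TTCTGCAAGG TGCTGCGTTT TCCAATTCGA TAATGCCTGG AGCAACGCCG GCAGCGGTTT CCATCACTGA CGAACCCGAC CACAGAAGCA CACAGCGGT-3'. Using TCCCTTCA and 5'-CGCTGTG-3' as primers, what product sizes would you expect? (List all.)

127 bp, 113 bp

The forward primer TCCCTTCA matches the top strand at positions 1–8, 15–22.
The reverse primer's reverse complement is CACAGCG, matching at positions 121–127.
Each forward site pairs with the reverse site to give a product ending at position 127: sizes 127, 113 bp.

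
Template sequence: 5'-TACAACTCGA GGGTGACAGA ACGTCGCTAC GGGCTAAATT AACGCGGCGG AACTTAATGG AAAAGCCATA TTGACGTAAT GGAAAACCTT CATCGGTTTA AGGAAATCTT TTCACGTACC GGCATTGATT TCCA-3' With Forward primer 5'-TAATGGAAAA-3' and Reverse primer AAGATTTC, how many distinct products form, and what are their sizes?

Two products: 56 bp, 34 bp

The forward primer TAATGGAAAA matches the top strand at positions 55–64, 77–86.
The reverse primer's reverse complement is GAAATCTT, matching at positions 103–110.
Each forward site pairs with the reverse site to give a product ending at position 110: sizes 56, 34 bp.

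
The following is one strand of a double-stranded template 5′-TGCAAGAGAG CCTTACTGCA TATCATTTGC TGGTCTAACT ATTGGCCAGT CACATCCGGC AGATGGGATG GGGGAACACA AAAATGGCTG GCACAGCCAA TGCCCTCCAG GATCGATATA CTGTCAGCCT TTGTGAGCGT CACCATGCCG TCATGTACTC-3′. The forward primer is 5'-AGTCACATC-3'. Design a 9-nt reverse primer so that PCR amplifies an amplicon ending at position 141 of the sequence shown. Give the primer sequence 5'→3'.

5'-GACGCTCAC-3'

The forward primer binds at positions 48–56; the product's 3' end on the top strand is position 141.
The reverse primer anneals to the top strand over positions 133–141, i.e. to GTGAGCGTC.
Its sequence written 5'→3' is the reverse complement: GACGCTCAC.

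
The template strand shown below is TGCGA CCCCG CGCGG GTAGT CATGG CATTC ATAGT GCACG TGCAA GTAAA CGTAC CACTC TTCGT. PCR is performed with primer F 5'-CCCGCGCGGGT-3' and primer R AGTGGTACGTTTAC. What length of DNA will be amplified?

53 bp

Scanning the template, CCCGCGCGGGT occurs at positions 7–17; this primer anneals to the bottom strand there with its 3' end pointing downstream.
The reverse primer's reverse complement is GTAAACGTACCACT, which matches the template at positions 46–59.
Amplicon spans positions 7–59: 53 bp.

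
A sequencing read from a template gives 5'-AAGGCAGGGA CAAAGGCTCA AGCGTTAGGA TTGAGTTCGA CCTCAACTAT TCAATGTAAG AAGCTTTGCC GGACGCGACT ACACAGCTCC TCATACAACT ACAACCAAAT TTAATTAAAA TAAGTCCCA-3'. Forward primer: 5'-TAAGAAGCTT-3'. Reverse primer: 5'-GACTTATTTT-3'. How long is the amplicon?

70 bp

Scanning the template, TAAGAAGCTT occurs at positions 57–66; this primer anneals to the bottom strand there with its 3' end pointing downstream.
Reverse complement of the reverse primer: AAAATAAGTC. This occurs on the top strand at positions 117–126.
Amplicon spans positions 57–126: 70 bp.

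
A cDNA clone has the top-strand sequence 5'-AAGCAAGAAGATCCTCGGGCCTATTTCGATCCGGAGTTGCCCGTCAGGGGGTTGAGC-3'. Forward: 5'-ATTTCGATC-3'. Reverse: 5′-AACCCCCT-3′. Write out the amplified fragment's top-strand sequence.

5'-ATTTCGATCCGGAGTTGCCCGTCAGGGGGTT-3'

Scanning the template, ATTTCGATC occurs at positions 23–31; this primer anneals to the bottom strand there with its 3' end pointing downstream.
Taking the reverse complement of AACCCCCT gives AGGGGGTT, found at positions 46–53 on the template; the primer anneals here to the top strand with its 3' end pointing upstream.
The product is the template from position 23 through 53 (31 bp).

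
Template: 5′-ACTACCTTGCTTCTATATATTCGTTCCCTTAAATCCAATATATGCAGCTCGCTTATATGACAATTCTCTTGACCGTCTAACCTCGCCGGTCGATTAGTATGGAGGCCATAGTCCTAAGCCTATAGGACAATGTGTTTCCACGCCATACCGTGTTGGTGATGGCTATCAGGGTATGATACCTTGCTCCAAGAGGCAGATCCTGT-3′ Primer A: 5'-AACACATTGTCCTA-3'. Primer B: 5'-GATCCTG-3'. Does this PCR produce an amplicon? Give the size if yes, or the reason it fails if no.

Primer A (AACACATTGTCCTA) has reverse complement TAGGACAATGTGTT, which matches the top strand at positions 123–136; primer A anneals to the top strand there with its 3' end pointing upstream toward position 123.
Primer B (GATCCTG) matches the top strand directly at positions 196–202; it anneals to the bottom strand with its 3' end pointing downstream toward position 202.
The 3' ends diverge (primer A extends toward position 1, primer B toward position 203), so the primers never converge on a shared product.

No product — the primers' 3' ends point away from each other.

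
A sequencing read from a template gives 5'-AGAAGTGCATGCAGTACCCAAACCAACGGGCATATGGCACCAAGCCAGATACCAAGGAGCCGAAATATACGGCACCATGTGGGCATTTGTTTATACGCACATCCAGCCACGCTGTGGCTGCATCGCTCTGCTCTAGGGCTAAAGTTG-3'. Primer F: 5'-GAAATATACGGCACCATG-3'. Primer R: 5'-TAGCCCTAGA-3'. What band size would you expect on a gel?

Forward primer GAAATATACGGCACCATG is found on the top strand at positions 62–79.
The reverse primer's reverse complement is TCTAGGGCTA, which matches the template at positions 132–141.
Amplicon spans positions 62–141: 80 bp.

80 bp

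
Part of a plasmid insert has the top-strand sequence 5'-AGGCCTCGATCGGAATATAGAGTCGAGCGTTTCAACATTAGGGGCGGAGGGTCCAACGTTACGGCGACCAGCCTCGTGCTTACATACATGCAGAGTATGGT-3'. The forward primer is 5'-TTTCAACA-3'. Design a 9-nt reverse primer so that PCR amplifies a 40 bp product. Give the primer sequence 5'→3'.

5'-GGTCGCCGT-3'

The forward primer binds at positions 30–37, so a 40 bp product ends at position 30 + 40 − 1 = 69.
The reverse primer anneals to the top strand over positions 61–69, i.e. to ACGGCGACC.
Its sequence written 5'→3' is the reverse complement: GGTCGCCGT.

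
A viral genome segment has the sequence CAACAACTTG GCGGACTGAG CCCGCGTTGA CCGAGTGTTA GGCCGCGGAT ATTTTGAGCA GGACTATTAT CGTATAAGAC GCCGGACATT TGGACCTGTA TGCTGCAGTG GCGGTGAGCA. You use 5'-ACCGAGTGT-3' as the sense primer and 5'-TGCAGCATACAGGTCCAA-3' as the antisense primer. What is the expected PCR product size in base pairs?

78 bp

Scanning the template, ACCGAGTGT occurs at positions 30–38; this primer anneals to the bottom strand there with its 3' end pointing downstream.
The reverse primer's reverse complement is TTGGACCTGTATGCTGCA, which matches the template at positions 90–107.
Amplicon spans positions 30–107: 78 bp.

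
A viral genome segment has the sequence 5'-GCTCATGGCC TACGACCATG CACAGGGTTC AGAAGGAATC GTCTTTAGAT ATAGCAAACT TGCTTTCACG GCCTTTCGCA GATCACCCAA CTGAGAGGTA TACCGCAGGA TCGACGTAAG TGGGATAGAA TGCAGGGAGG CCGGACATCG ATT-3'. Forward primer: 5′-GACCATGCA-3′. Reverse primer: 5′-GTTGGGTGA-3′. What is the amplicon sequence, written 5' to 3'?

5'-GACCATGCACAGGGTTCAGAAGGAATCGTCTTTAGATATAGCAAACTTGCTTTCACGGCCTTTCGCAGATCACCCAAC-3'

Forward primer GACCATGCA is found on the top strand at positions 14–22.
Reverse complement of the reverse primer: TCACCCAAC. This occurs on the top strand at positions 83–91.
The product is the template from position 14 through 91 (78 bp).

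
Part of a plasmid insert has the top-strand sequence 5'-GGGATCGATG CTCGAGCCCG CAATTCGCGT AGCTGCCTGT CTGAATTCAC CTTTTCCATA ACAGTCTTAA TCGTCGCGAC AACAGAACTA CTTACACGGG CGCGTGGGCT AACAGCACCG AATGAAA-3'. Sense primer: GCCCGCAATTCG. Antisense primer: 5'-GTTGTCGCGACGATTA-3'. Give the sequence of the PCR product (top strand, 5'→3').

Scanning the template, GCCCGCAATTCG occurs at positions 16–27; this primer anneals to the bottom strand there with its 3' end pointing downstream.
Reverse complement of the reverse primer: TAATCGTCGCGACAAC. This occurs on the top strand at positions 68–83.
The product is the template from position 16 through 83 (68 bp).

5'-GCCCGCAATTCGCGTAGCTGCCTGTCTGAATTCACCTTTTCCATAACAGTCTTAATCGTCGCGACAAC-3'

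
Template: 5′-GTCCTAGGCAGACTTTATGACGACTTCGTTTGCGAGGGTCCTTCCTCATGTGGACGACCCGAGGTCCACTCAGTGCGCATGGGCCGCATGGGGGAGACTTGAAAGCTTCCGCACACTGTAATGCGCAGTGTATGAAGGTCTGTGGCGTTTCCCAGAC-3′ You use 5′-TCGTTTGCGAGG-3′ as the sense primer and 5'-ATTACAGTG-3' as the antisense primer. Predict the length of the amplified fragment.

Forward primer TCGTTTGCGAGG is found on the top strand at positions 26–37.
Taking the reverse complement of ATTACAGTG gives CACTGTAAT, found at positions 114–122 on the template; the primer anneals here to the top strand with its 3' end pointing upstream.
The product runs from position 26 to position 122, so its length is 122 − 26 + 1 = 97 bp.

97 bp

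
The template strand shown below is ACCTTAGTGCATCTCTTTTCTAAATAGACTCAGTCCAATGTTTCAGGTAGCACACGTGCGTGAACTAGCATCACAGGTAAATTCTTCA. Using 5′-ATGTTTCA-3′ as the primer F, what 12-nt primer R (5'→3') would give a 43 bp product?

The forward primer binds at positions 38–45, so a 43 bp product ends at position 38 + 43 − 1 = 80.
The reverse primer anneals to the top strand over positions 69–80, i.e. to CATCACAGGTAA.
Its sequence written 5'→3' is the reverse complement: TTACCTGTGATG.

5'-TTACCTGTGATG-3'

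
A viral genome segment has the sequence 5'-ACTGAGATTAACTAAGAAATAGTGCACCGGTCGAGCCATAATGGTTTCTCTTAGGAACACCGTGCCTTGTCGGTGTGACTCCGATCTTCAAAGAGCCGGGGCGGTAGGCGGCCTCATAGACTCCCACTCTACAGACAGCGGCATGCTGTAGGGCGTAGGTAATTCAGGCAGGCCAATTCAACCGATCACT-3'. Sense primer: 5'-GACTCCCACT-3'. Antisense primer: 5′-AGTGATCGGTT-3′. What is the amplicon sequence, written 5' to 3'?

The forward primer matches the template at positions 119–128.
Taking the reverse complement of AGTGATCGGTT gives AACCGATCACT, found at positions 180–190 on the template; the primer anneals here to the top strand with its 3' end pointing upstream.
The product is the template from position 119 through 190 (72 bp).

5'-GACTCCCACTCTACAGACAGCGGCATGCTGTAGGGCGTAGGTAATTCAGGCAGGCCAATTCAACCGATCACT-3'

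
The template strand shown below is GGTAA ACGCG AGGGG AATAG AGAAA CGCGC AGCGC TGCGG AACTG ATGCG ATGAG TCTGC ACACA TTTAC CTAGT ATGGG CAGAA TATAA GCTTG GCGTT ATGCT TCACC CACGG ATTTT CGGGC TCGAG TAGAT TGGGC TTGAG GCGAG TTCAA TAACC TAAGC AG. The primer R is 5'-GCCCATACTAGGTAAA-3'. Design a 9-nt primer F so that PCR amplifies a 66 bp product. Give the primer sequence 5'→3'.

5'-AATAGAGAA-3'

The reverse primer's reverse complement TTTACCTAGTATGGGC matches the template at positions 66–81, so the product ends at position 81.
A 66 bp product then starts at position 81 − 66 + 1 = 16.
The forward primer is identical to the top strand there: AATAGAGAA.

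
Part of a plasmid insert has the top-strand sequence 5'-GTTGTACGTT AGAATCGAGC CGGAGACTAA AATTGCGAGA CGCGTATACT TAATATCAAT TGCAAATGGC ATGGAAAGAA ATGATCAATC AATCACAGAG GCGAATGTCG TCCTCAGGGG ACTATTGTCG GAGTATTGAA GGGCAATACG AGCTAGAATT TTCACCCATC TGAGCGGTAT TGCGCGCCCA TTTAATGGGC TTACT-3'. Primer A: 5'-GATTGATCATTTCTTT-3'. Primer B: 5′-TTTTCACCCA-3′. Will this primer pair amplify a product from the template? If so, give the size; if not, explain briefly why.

No product — the primers' 3' ends point away from each other.

Primer A (GATTGATCATTTCTTT) has reverse complement AAAGAAATGATCAATC, which matches the top strand at positions 75–90; primer A anneals to the top strand there with its 3' end pointing upstream toward position 75.
Primer B (TTTTCACCCA) matches the top strand directly at positions 159–168; it anneals to the bottom strand with its 3' end pointing downstream toward position 168.
The 3' ends diverge (primer A extends toward position 1, primer B toward position 205), so the primers never converge on a shared product.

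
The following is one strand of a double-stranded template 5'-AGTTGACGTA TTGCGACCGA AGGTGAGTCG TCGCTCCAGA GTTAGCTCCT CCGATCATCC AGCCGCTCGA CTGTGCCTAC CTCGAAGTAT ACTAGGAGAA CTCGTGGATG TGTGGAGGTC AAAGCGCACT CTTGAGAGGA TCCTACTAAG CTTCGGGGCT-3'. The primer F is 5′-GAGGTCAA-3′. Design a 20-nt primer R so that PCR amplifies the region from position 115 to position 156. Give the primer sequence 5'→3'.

The product's 3' end on the top strand is position 156.
The reverse primer anneals to the top strand over positions 137–156, i.e. to AGGATCCTACTAAGCTTCGG.
Its sequence written 5'→3' is the reverse complement: CCGAAGCTTAGTAGGATCCT.

5'-CCGAAGCTTAGTAGGATCCT-3'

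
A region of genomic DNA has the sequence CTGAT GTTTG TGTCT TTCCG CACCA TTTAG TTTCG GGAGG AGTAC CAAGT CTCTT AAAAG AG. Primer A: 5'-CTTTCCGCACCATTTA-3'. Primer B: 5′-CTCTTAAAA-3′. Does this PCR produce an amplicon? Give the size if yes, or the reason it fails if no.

Primer A (CTTTCCGCACCATTTA) matches the top strand at positions 14–29 (3' end points downstream).
Primer B (CTCTTAAAA) also matches the top strand directly, at positions 51–59 — its reverse complement TTTTAAGAG is not present.
Both primers anneal to the bottom strand with 3' ends pointing the same way, so neither can prime synthesis back toward the other.

No product — both primers anneal to the same strand and extend in the same direction.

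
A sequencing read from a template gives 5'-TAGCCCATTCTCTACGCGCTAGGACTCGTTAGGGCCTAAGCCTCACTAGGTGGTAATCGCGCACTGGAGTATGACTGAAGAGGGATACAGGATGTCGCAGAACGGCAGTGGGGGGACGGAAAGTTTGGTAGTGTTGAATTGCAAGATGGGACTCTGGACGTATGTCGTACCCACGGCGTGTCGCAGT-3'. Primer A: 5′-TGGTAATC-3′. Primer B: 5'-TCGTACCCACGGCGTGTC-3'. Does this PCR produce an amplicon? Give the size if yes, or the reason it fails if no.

No product — both primers anneal to the same strand and extend in the same direction.

Primer A (TGGTAATC) matches the top strand at positions 51–58 (3' end points downstream).
Primer B (TCGTACCCACGGCGTGTC) also matches the top strand directly, at positions 165–182 — its reverse complement GACACGCCGTGGGTACGA is not present.
Both primers anneal to the bottom strand with 3' ends pointing the same way, so neither can prime synthesis back toward the other.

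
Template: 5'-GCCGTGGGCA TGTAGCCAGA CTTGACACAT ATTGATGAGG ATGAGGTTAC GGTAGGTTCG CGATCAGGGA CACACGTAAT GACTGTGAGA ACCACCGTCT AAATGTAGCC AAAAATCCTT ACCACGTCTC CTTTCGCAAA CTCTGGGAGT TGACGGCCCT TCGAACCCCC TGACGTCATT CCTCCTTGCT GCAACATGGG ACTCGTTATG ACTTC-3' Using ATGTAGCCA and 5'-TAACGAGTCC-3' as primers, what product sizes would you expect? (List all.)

The forward primer ATGTAGCCA matches the top strand at positions 10–18, 103–111.
The reverse primer's reverse complement is GGACTCGTTA, matching at positions 199–208.
Each forward site pairs with the reverse site to give a product ending at position 208: sizes 199, 106 bp.

199 bp, 106 bp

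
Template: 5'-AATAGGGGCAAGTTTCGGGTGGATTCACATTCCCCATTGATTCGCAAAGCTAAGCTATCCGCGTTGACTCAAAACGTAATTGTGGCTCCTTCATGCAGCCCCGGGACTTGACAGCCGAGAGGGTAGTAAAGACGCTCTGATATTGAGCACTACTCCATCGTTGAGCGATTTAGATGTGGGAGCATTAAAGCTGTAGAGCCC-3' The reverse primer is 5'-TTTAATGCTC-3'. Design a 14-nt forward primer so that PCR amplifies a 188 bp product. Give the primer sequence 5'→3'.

5'-ATAGGGGCAAGTTT-3'

The reverse primer's reverse complement GAGCATTAAA matches the template at positions 180–189, so the product ends at position 189.
A 188 bp product then starts at position 189 − 188 + 1 = 2.
The forward primer is identical to the top strand there: ATAGGGGCAAGTTT.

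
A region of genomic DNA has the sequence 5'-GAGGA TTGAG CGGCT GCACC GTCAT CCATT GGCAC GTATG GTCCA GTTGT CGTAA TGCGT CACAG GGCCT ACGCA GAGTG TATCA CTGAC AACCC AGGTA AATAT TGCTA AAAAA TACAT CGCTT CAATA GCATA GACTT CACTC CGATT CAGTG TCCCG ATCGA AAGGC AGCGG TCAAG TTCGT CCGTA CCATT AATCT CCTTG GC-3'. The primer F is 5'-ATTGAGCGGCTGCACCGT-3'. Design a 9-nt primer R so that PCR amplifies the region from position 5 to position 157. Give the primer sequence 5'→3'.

5'-GACACTGAA-3'

The product's 3' end on the top strand is position 157.
The reverse primer anneals to the top strand over positions 149–157, i.e. to TTCAGTGTC.
Its sequence written 5'→3' is the reverse complement: GACACTGAA.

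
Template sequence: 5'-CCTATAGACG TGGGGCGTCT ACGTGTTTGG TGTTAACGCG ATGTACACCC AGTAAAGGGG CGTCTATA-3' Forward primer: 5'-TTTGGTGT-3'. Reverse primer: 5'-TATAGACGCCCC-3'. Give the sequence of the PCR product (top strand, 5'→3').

5'-TTTGGTGTTAACGCGATGTACACCCAGTAAAGGGGCGTCTATA-3'

The forward primer matches the template at positions 26–33.
Taking the reverse complement of TATAGACGCCCC gives GGGGCGTCTATA, found at positions 57–68 on the template; the primer anneals here to the top strand with its 3' end pointing upstream.
The product is the template from position 26 through 68 (43 bp).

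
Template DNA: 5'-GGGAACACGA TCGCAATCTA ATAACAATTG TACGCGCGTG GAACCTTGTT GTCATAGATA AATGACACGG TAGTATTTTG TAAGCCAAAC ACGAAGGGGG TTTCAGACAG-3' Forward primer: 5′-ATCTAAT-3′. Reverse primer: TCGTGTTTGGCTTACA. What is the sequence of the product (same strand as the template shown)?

5'-ATCTAATAACAATTGTACGCGCGTGGAACCTTGTTGTCATAGATAAATGACACGGTAGTATTTTGTAAGCCAAACACGA-3'

Forward primer ATCTAAT is found on the top strand at positions 16–22.
Taking the reverse complement of TCGTGTTTGGCTTACA gives TGTAAGCCAAACACGA, found at positions 79–94 on the template; the primer anneals here to the top strand with its 3' end pointing upstream.
The product is the template from position 16 through 94 (79 bp).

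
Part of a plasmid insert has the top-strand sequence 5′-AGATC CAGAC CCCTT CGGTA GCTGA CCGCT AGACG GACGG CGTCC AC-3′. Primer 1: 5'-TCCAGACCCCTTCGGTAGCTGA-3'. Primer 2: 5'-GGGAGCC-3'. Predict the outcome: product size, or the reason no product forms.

No product — primer 2 has no binding site in the template.

Primer 2 (GGGAGCC) does not match the top strand, and its reverse complement GGCTCCC does not match either.
With no annealing site for primer 2, no amplification occurs.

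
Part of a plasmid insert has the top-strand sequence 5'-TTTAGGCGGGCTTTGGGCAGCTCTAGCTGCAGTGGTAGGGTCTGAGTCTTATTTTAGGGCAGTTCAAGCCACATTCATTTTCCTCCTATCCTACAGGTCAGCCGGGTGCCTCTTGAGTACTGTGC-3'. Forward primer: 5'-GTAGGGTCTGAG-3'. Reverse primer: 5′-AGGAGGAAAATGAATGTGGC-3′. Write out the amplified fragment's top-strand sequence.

The forward primer matches the template at positions 35–46.
Taking the reverse complement of AGGAGGAAAATGAATGTGGC gives GCCACATTCATTTTCCTCCT, found at positions 68–87 on the template; the primer anneals here to the top strand with its 3' end pointing upstream.
The product is the template from position 35 through 87 (53 bp).

5'-GTAGGGTCTGAGTCTTATTTTAGGGCAGTTCAAGCCACATTCATTTTCCTCCT-3'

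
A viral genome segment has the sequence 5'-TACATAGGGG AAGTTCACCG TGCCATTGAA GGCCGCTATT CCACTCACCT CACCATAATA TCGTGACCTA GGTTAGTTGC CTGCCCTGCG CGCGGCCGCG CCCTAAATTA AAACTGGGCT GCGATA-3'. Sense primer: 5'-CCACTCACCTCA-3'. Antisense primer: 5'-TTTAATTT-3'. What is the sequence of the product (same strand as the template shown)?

Scanning the template, CCACTCACCTCA occurs at positions 41–52; this primer anneals to the bottom strand there with its 3' end pointing downstream.
The reverse primer's reverse complement is AAATTAAA, which matches the template at positions 105–112.
The product is the template from position 41 through 112 (72 bp).

5'-CCACTCACCTCACCATAATATCGTGACCTAGGTTAGTTGCCTGCCCTGCGCGCGGCCGCGCCCTAAATTAAA-3'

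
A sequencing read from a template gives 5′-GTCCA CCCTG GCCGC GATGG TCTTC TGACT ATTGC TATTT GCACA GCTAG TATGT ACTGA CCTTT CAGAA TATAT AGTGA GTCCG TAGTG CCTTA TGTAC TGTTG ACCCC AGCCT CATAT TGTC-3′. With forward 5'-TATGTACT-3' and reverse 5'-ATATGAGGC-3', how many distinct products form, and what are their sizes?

The forward primer TATGTACT matches the top strand at positions 51–58, 94–101.
The reverse primer's reverse complement is GCCTCATAT, matching at positions 112–120.
Each forward site pairs with the reverse site to give a product ending at position 120: sizes 70, 27 bp.

Two products: 70 bp, 27 bp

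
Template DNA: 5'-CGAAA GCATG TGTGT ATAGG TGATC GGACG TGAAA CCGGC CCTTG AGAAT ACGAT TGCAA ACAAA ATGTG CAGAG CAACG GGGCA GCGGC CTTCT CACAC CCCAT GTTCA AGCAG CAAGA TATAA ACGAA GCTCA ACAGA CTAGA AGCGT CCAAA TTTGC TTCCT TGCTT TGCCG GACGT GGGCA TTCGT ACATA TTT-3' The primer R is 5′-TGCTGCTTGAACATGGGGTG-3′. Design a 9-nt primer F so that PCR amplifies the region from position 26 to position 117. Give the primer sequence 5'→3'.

The reverse primer's reverse complement CACCCCATGTTCAAGCAGCA matches the template at positions 98–117; the product starts at position 26.
The forward primer is identical to the top strand over positions 26–34: GGACGTGAA.

5'-GGACGTGAA-3'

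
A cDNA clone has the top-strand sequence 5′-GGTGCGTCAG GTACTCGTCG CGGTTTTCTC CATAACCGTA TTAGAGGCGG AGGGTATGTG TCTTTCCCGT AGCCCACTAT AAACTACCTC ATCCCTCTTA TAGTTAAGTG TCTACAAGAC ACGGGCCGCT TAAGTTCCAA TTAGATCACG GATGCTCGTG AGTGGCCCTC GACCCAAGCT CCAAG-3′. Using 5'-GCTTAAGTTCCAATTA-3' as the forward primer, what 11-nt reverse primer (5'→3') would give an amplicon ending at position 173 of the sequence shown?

The forward primer binds at positions 128–143; the product's 3' end on the top strand is position 173.
The reverse primer anneals to the top strand over positions 163–173, i.e. to TGGCCCTCGAC.
Its sequence written 5'→3' is the reverse complement: GTCGAGGGCCA.

5'-GTCGAGGGCCA-3'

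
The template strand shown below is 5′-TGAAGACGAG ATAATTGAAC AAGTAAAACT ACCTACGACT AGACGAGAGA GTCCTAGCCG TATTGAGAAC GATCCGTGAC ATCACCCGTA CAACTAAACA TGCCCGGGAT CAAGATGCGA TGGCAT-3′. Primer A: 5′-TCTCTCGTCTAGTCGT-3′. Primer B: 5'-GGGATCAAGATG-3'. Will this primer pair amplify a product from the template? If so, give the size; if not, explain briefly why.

Primer A (TCTCTCGTCTAGTCGT) has reverse complement ACGACTAGACGAGAGA, which matches the top strand at positions 35–50; primer A anneals to the top strand there with its 3' end pointing upstream toward position 35.
Primer B (GGGATCAAGATG) matches the top strand directly at positions 106–117; it anneals to the bottom strand with its 3' end pointing downstream toward position 117.
The 3' ends diverge (primer A extends toward position 1, primer B toward position 126), so the primers never converge on a shared product.

No product — the primers' 3' ends point away from each other.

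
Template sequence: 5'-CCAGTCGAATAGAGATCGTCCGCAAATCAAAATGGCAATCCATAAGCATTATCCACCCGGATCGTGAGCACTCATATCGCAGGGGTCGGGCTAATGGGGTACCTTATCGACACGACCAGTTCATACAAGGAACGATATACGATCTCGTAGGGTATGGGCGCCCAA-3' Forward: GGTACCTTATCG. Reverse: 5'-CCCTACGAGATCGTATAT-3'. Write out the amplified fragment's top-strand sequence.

Scanning the template, GGTACCTTATCG occurs at positions 98–109; this primer anneals to the bottom strand there with its 3' end pointing downstream.
Reverse complement of the reverse primer: ATATACGATCTCGTAGGG. This occurs on the top strand at positions 135–152.
The product is the template from position 98 through 152 (55 bp).

5'-GGTACCTTATCGACACGACCAGTTCATACAAGGAACGATATACGATCTCGTAGGG-3'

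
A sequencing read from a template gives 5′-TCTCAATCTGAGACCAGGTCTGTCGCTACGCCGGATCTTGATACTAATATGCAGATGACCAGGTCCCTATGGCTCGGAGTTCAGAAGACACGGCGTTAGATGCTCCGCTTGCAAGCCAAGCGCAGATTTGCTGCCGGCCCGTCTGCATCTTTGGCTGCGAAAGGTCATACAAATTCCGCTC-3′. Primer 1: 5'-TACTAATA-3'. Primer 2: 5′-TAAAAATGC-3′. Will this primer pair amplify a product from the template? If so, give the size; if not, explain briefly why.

No product — primer 2 has no binding site in the template.

Primer 2 (TAAAAATGC) does not match the top strand, and its reverse complement GCATTTTTA does not match either.
With no annealing site for primer 2, no amplification occurs.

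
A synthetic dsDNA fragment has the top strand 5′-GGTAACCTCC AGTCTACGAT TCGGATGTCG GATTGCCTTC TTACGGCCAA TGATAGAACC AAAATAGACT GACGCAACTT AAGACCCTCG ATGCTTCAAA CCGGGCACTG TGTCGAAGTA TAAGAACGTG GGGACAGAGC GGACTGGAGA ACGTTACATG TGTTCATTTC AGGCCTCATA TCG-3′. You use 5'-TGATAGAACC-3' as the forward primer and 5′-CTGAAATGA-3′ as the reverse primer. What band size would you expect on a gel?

Forward primer TGATAGAACC is found on the top strand at positions 51–60.
Taking the reverse complement of CTGAAATGA gives TCATTTCAG, found at positions 164–172 on the template; the primer anneals here to the top strand with its 3' end pointing upstream.
The product runs from position 51 to position 172, so its length is 172 − 51 + 1 = 122 bp.

122 bp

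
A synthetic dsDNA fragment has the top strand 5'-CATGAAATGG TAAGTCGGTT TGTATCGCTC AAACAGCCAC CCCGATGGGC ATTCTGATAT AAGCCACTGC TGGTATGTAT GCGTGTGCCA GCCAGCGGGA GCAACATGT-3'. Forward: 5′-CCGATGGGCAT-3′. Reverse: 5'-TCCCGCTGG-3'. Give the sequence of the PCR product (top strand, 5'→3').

The forward primer matches the template at positions 42–52.
The reverse primer's reverse complement is CCAGCGGGA, which matches the template at positions 92–100.
The product is the template from position 42 through 100 (59 bp).

5'-CCGATGGGCATTCTGATATAAGCCACTGCTGGTATGTATGCGTGTGCCAGCCAGCGGGA-3'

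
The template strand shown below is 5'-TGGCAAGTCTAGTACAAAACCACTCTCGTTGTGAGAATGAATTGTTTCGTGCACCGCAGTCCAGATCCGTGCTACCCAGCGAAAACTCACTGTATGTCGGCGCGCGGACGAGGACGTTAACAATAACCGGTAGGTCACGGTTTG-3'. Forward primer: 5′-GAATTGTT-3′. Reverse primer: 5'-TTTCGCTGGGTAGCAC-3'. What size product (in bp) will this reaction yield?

46 bp

The forward primer matches the template at positions 39–46.
Taking the reverse complement of TTTCGCTGGGTAGCAC gives GTGCTACCCAGCGAAA, found at positions 69–84 on the template; the primer anneals here to the top strand with its 3' end pointing upstream.
Amplicon spans positions 39–84: 46 bp.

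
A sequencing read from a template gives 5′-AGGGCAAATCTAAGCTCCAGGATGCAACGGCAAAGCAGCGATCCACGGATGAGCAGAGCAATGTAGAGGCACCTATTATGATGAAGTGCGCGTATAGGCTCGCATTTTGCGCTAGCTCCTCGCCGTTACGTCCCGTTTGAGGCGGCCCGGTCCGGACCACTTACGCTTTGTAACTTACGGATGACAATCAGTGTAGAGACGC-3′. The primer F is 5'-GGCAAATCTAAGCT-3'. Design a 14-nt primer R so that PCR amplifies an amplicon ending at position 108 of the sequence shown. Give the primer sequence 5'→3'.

The forward primer binds at positions 3–16; the product's 3' end on the top strand is position 108.
The reverse primer anneals to the top strand over positions 95–108, i.e. to TAGGCTCGCATTTT.
Its sequence written 5'→3' is the reverse complement: AAAATGCGAGCCTA.

5'-AAAATGCGAGCCTA-3'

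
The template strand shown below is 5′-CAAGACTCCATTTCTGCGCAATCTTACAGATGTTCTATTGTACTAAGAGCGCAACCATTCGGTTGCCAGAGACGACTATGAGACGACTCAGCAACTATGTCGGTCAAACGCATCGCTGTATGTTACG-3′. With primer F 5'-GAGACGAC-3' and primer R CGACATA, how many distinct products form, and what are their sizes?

The forward primer GAGACGAC matches the top strand at positions 69–76, 80–87.
The reverse primer's reverse complement is TATGTCG, matching at positions 96–102.
Each forward site pairs with the reverse site to give a product ending at position 102: sizes 34, 23 bp.

Two products: 34 bp, 23 bp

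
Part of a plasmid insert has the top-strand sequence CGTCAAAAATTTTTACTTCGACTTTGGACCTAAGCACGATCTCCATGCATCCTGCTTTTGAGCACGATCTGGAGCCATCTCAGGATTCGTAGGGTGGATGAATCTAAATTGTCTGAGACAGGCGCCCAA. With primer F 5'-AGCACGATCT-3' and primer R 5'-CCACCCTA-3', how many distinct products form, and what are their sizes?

Two products: 65 bp, 37 bp

The forward primer AGCACGATCT matches the top strand at positions 33–42, 61–70.
The reverse primer's reverse complement is TAGGGTGG, matching at positions 90–97.
Each forward site pairs with the reverse site to give a product ending at position 97: sizes 65, 37 bp.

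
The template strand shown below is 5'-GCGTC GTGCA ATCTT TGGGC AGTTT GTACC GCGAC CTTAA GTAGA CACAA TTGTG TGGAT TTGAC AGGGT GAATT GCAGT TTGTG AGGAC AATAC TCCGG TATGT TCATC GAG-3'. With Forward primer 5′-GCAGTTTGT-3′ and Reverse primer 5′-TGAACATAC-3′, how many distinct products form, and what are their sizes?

Two products: 90 bp, 33 bp

The forward primer GCAGTTTGT matches the top strand at positions 19–27, 76–84.
The reverse primer's reverse complement is GTATGTTCA, matching at positions 100–108.
Each forward site pairs with the reverse site to give a product ending at position 108: sizes 90, 33 bp.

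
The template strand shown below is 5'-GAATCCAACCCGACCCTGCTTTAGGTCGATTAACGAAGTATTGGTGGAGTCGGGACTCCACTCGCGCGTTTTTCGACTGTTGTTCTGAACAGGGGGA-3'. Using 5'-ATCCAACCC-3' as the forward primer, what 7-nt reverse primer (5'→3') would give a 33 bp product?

The forward primer binds at positions 3–11, so a 33 bp product ends at position 3 + 33 − 1 = 35.
The reverse primer anneals to the top strand over positions 29–35, i.e. to ATTAACG.
Its sequence written 5'→3' is the reverse complement: CGTTAAT.

5'-CGTTAAT-3'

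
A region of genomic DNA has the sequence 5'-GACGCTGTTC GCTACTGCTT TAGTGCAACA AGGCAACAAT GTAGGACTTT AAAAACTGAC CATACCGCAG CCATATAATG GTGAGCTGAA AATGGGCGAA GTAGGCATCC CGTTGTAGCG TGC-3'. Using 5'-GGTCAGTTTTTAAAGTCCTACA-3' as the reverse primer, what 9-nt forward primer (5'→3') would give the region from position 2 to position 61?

5'-ACGCTGTTC-3'

The reverse primer's reverse complement TGTAGGACTTTAAAAACTGACC matches the template at positions 40–61; the product starts at position 2.
The forward primer is identical to the top strand over positions 2–10: ACGCTGTTC.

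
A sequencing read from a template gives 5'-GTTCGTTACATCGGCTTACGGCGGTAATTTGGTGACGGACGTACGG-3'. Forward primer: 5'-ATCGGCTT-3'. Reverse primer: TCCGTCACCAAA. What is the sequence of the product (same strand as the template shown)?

5'-ATCGGCTTACGGCGGTAATTTGGTGACGGA-3'

The forward primer matches the template at positions 10–17.
The reverse primer's reverse complement is TTTGGTGACGGA, which matches the template at positions 28–39.
The product is the template from position 10 through 39 (30 bp).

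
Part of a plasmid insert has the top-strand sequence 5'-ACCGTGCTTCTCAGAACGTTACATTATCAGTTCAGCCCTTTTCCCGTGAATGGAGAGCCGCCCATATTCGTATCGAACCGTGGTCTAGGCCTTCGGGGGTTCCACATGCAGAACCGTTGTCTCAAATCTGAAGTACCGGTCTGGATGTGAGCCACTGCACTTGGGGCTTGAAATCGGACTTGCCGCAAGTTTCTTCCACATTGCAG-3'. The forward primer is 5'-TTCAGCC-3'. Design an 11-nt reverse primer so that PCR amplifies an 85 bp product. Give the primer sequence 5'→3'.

The forward primer binds at positions 31–37, so an 85 bp product ends at position 31 + 85 − 1 = 115.
The reverse primer anneals to the top strand over positions 105–115, i.e. to CATGCAGAACC.
Its sequence written 5'→3' is the reverse complement: GGTTCTGCATG.

5'-GGTTCTGCATG-3'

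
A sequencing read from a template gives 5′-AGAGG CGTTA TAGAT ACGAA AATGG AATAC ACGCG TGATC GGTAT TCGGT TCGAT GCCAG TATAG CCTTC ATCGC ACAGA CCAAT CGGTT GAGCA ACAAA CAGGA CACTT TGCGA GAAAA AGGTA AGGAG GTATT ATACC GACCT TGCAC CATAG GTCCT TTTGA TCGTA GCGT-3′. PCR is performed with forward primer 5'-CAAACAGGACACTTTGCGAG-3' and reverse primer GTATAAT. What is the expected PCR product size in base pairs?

43 bp

The forward primer matches the template at positions 97–116.
The reverse primer's reverse complement is ATTATAC, which matches the template at positions 133–139.
Amplicon spans positions 97–139: 43 bp.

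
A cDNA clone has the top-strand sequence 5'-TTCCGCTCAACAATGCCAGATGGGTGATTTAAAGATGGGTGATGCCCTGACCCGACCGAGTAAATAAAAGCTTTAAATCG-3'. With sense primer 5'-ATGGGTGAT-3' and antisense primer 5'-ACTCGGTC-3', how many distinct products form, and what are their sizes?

Two products: 42 bp, 27 bp

The forward primer ATGGGTGAT matches the top strand at positions 20–28, 35–43.
The reverse primer's reverse complement is GACCGAGT, matching at positions 54–61.
Each forward site pairs with the reverse site to give a product ending at position 61: sizes 42, 27 bp.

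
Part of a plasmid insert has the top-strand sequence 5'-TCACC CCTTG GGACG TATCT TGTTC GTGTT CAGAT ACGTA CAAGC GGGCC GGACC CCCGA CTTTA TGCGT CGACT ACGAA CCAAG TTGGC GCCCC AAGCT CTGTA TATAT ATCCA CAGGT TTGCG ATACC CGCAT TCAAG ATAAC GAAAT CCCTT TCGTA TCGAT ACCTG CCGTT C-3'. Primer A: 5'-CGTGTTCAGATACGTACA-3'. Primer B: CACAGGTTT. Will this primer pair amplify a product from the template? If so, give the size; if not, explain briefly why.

No product — both primers anneal to the same strand and extend in the same direction.

Primer A (CGTGTTCAGATACGTACA) matches the top strand at positions 25–42 (3' end points downstream).
Primer B (CACAGGTTT) also matches the top strand directly, at positions 114–122 — its reverse complement AAACCTGTG is not present.
Both primers anneal to the bottom strand with 3' ends pointing the same way, so neither can prime synthesis back toward the other.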